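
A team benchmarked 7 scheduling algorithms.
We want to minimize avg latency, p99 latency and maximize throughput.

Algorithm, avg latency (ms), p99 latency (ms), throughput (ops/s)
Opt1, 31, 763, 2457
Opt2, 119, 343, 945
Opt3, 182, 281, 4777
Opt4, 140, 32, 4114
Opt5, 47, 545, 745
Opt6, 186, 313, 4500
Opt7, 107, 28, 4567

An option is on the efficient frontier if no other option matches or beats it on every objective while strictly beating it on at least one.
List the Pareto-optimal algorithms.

Opt1, Opt3, Opt5, Opt7

Opt1: not dominated (best avg latency).
Opt2: dominated by Opt7 (avg latency 107≤119, p99 latency 28≤343, throughput 4567≥945).
Opt3: not dominated (best throughput).
Opt4: dominated by Opt7 (avg latency 107≤140, p99 latency 28≤32, throughput 4567≥4114).
Opt5: not dominated.
Opt6: dominated by Opt3 (avg latency 182≤186, p99 latency 281≤313, throughput 4777≥4500).
Opt7: not dominated (best p99 latency).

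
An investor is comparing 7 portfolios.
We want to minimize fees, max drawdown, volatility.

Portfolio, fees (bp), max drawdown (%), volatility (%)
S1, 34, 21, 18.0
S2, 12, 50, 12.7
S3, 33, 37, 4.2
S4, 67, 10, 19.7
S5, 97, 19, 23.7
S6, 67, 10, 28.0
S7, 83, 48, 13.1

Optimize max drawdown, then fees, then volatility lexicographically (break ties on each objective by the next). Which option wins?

First minimize max drawdown: best is 10, kept {S4, S6}.
Then minimize fees: best is 67, kept {S4, S6}.
Then minimize volatility: best is 19.7, kept {S4}.

S4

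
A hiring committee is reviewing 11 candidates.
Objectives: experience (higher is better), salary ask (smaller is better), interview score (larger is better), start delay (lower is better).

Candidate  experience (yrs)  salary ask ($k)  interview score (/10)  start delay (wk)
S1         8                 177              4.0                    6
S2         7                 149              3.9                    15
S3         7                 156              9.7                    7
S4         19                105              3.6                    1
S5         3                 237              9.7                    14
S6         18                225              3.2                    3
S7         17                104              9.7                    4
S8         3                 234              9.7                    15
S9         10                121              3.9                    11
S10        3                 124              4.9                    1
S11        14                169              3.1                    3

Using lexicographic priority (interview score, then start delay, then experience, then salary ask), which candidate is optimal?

S7

First maximize interview score: best is 9.7, kept {S3, S5, S7, S8}.
Then minimize start delay: best is 4, kept {S7}.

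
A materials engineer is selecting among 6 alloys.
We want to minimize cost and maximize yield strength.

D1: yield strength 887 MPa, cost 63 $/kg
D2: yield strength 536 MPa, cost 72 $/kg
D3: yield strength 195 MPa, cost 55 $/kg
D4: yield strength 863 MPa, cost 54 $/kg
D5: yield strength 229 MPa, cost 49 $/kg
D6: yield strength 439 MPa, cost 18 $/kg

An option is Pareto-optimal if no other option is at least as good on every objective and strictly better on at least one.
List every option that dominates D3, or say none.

D4, D5, D6

D4: yield strength 863≥195, cost 54≤55 — dominates D3.
D5: yield strength 229≥195, cost 49≤55 — dominates D3.
D6: yield strength 439≥195, cost 18≤55 — dominates D3.
Others (D1, D2) are each worse than D3 on at least one objective.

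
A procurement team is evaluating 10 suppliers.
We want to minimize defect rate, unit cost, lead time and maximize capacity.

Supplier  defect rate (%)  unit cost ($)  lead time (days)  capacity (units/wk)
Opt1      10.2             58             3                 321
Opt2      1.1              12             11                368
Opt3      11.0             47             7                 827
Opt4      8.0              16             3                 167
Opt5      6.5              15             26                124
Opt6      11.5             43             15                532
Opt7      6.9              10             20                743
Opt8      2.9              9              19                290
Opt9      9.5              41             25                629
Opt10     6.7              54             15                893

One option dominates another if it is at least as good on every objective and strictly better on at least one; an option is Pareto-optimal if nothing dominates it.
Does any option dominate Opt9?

Yes

Opt7 vs Opt9: defect rate 6.9≤9.5, unit cost 10≤41, lead time 20≤25, capacity 743≥629 — Opt7 is at least as good on every objective and strictly better on at least one, so Opt7 dominates Opt9.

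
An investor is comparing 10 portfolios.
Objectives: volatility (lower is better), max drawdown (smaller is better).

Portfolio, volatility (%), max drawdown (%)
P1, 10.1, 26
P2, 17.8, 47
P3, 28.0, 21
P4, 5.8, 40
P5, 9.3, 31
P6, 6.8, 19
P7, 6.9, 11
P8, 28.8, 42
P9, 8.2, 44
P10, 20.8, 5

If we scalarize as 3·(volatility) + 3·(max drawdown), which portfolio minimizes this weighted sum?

P1: 3·10.1 + 3·26 = 108.3
P2: 3·17.8 + 3·47 = 194.4
P3: 3·28.0 + 3·21 = 147.0
P4: 3·5.8 + 3·40 = 137.4
P5: 3·9.3 + 3·31 = 120.9
P6: 3·6.8 + 3·19 = 77.4
P7: 3·6.9 + 3·11 = 53.7
P8: 3·28.8 + 3·42 = 212.4
P9: 3·8.2 + 3·44 = 156.6
P10: 3·20.8 + 3·5 = 77.4
Lowest: P7 at 53.7.

P7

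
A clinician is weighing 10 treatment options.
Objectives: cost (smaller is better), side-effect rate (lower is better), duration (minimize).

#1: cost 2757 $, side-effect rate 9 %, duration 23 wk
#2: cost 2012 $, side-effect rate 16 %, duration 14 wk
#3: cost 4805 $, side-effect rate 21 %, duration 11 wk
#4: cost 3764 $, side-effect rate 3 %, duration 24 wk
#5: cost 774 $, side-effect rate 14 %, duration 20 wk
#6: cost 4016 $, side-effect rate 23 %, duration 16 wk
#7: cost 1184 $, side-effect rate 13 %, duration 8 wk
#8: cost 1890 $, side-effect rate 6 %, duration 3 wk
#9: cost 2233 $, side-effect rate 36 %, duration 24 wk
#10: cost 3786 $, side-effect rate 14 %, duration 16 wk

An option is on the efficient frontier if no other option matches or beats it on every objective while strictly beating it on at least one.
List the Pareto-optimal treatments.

#1: dominated by #8 (cost 1890≤2757, side-effect rate 6≤9, duration 3≤23).
#2: dominated by #7 (cost 1184≤2012, side-effect rate 13≤16, duration 8≤14).
#3: dominated by #7 (cost 1184≤4805, side-effect rate 13≤21, duration 8≤11).
#4: not dominated (best side-effect rate).
#5: not dominated (best cost).
#6: dominated by #2 (cost 2012≤4016, side-effect rate 16≤23, duration 14≤16).
#7: not dominated.
#8: not dominated (best duration).
#9: dominated by #2 (cost 2012≤2233, side-effect rate 16≤36, duration 14≤24).
#10: dominated by #7 (cost 1184≤3786, side-effect rate 13≤14, duration 8≤16).

#4, #5, #7, #8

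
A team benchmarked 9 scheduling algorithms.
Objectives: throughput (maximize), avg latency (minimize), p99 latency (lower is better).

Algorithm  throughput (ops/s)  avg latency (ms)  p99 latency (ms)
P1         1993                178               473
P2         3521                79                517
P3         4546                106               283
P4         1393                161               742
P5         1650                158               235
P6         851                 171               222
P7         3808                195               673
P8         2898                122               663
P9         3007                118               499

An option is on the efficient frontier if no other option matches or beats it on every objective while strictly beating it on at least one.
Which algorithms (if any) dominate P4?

P2: throughput 3521≥1393, avg latency 79≤161, p99 latency 517≤742 — dominates P4.
P3: throughput 4546≥1393, avg latency 106≤161, p99 latency 283≤742 — dominates P4.
P5: throughput 1650≥1393, avg latency 158≤161, p99 latency 235≤742 — dominates P4.
P8: throughput 2898≥1393, avg latency 122≤161, p99 latency 663≤742 — dominates P4.
P9: throughput 3007≥1393, avg latency 118≤161, p99 latency 499≤742 — dominates P4.
Others (P1, P6, P7) are each worse than P4 on at least one objective.

P2, P3, P5, P8, P9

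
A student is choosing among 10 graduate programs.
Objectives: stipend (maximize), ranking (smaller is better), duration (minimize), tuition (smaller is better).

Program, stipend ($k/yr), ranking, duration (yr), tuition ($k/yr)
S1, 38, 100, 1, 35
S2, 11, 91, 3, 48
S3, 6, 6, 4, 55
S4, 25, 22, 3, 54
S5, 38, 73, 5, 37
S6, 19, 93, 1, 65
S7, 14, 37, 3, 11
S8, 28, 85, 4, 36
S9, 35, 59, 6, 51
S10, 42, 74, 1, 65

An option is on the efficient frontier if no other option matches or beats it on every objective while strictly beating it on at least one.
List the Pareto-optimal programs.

S1, S3, S4, S5, S7, S8, S9, S10

S1: not dominated.
S2: dominated by S7 (stipend 14≥11, ranking 37≤91, duration 3≤3, tuition 11≤48).
S3: not dominated (best ranking).
S4: not dominated.
S5: not dominated.
S6: dominated by S10 (stipend 42≥19, ranking 74≤93, duration 1≤1, tuition 65≤65).
S7: not dominated (best tuition).
S8: not dominated.
S9: not dominated.
S10: not dominated (best stipend).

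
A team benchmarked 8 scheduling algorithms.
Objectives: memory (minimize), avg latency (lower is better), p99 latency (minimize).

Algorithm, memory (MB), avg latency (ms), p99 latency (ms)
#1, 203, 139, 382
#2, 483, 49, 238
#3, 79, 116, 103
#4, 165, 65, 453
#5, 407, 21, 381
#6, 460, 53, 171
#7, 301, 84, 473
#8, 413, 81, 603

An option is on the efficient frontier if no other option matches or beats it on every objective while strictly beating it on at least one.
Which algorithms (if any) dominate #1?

#3

#3: memory 79≤203, avg latency 116≤139, p99 latency 103≤382 — dominates #1.
Others (#2, #4, #5, #6, #7, #8) are each worse than #1 on at least one objective.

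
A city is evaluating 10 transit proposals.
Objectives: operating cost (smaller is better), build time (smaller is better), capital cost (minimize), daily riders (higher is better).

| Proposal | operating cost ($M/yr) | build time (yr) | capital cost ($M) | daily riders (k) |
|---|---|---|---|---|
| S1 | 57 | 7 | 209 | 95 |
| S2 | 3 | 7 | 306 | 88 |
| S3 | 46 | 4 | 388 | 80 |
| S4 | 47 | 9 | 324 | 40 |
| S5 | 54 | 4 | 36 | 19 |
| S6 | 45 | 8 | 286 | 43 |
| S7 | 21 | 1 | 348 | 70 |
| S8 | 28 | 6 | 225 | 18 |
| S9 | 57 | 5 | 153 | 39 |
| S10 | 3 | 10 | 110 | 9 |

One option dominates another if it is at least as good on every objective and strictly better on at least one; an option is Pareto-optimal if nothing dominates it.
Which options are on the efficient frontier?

S1: not dominated (best daily riders).
S2: not dominated.
S3: not dominated.
S4: dominated by S2 (operating cost 3≤47, build time 7≤9, capital cost 306≤324, daily riders 88≥40).
S5: not dominated (best capital cost).
S6: not dominated.
S7: not dominated (best build time).
S8: not dominated.
S9: not dominated.
S10: not dominated.

S1, S2, S3, S5, S6, S7, S8, S9, S10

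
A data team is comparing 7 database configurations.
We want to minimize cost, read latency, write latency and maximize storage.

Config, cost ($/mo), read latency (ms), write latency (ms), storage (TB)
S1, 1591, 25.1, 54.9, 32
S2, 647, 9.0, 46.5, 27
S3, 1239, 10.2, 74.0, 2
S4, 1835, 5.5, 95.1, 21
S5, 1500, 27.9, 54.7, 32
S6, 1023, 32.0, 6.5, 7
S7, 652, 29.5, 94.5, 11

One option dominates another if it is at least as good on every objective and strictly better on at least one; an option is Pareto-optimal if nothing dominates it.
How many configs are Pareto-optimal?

5

S1: not dominated.
S2: not dominated (best cost).
S3: dominated by S2 (cost 647≤1239, read latency 9.0≤10.2, write latency 46.5≤74.0, storage 27≥2).
S4: not dominated (best read latency).
S5: not dominated.
S6: not dominated (best write latency).
S7: dominated by S2 (cost 647≤652, read latency 9.0≤29.5, write latency 46.5≤94.5, storage 27≥11).
Pareto-optimal: S1, S2, S4, S5, S6 → 5.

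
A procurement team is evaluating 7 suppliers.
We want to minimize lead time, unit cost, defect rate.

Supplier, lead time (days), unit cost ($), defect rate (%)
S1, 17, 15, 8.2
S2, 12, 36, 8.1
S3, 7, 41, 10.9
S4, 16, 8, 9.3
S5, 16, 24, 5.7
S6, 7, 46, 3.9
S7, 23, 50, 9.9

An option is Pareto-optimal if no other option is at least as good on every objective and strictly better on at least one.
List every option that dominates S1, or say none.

S2: worse on unit cost (36 vs 15).
S3: worse on unit cost (41 vs 15).
S4: worse on defect rate (9.3 vs 8.2).
S5: worse on unit cost (24 vs 15).
S6: worse on unit cost (46 vs 15).
S7: worse on lead time (23 vs 17).
No option dominates S1.

none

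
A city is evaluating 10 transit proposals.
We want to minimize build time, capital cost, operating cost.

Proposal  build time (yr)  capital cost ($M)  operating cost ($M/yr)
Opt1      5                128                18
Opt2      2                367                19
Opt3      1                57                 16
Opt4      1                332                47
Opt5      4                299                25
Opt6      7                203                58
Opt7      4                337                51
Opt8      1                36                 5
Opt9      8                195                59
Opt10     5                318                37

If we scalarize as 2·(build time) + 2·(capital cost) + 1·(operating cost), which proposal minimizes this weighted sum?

Opt1: 2·5 + 2·128 + 1·18 = 284
Opt2: 2·2 + 2·367 + 1·19 = 757
Opt3: 2·1 + 2·57 + 1·16 = 132
Opt4: 2·1 + 2·332 + 1·47 = 713
Opt5: 2·4 + 2·299 + 1·25 = 631
Opt6: 2·7 + 2·203 + 1·58 = 478
Opt7: 2·4 + 2·337 + 1·51 = 733
Opt8: 2·1 + 2·36 + 1·5 = 79
Opt9: 2·8 + 2·195 + 1·59 = 465
Opt10: 2·5 + 2·318 + 1·37 = 683
Lowest: Opt8 at 79.

Opt8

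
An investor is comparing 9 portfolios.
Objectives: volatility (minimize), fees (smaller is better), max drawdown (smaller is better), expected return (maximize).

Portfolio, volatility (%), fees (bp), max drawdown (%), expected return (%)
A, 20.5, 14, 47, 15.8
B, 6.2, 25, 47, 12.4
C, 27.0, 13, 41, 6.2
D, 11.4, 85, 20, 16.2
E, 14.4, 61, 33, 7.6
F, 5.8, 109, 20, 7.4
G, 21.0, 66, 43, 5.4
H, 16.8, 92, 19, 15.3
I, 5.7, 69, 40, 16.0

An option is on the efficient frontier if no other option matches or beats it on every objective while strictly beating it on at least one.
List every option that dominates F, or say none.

A: worse on volatility (20.5 vs 5.8).
B: worse on volatility (6.2 vs 5.8).
C: worse on volatility (27.0 vs 5.8).
D: worse on volatility (11.4 vs 5.8).
E: worse on volatility (14.4 vs 5.8).
G: worse on volatility (21.0 vs 5.8).
H: worse on volatility (16.8 vs 5.8).
I: worse on max drawdown (40 vs 20).
No option dominates F.

none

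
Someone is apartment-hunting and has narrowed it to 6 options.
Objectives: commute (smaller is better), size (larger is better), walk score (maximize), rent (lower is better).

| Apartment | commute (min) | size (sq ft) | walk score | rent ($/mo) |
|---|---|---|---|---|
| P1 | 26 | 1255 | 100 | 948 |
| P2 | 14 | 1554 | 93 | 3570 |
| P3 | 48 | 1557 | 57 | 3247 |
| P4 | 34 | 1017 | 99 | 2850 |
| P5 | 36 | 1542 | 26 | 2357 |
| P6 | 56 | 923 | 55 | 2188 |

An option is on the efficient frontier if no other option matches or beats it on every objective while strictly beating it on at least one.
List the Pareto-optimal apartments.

P1: not dominated (best walk score).
P2: not dominated (best commute).
P3: not dominated (best size).
P4: dominated by P1 (commute 26≤34, size 1255≥1017, walk score 100≥99, rent 948≤2850).
P5: not dominated.
P6: dominated by P1 (commute 26≤56, size 1255≥923, walk score 100≥55, rent 948≤2188).

P1, P2, P3, P5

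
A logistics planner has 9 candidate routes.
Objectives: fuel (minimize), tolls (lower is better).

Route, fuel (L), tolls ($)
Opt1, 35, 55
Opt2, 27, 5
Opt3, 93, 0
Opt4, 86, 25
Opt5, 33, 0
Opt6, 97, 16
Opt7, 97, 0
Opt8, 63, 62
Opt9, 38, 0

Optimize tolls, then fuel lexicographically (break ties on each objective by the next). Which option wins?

First minimize tolls: best is 0, kept {Opt3, Opt5, Opt7, Opt9}.
Then minimize fuel: best is 33, kept {Opt5}.

Opt5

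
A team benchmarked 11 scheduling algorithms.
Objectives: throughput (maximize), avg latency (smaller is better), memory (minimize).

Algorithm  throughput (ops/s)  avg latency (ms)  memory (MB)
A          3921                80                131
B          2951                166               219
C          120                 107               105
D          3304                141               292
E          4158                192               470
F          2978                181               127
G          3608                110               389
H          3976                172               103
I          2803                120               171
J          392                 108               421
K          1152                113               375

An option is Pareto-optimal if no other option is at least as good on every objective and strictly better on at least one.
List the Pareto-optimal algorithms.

A, C, E, H

A: not dominated (best avg latency).
B: dominated by A (throughput 3921≥2951, avg latency 80≤166, memory 131≤219).
C: not dominated.
D: dominated by A (throughput 3921≥3304, avg latency 80≤141, memory 131≤292).
E: not dominated (best throughput).
F: dominated by H (throughput 3976≥2978, avg latency 172≤181, memory 103≤127).
G: dominated by A (throughput 3921≥3608, avg latency 80≤110, memory 131≤389).
H: not dominated (best memory).
I: dominated by A (throughput 3921≥2803, avg latency 80≤120, memory 131≤171).
J: dominated by A (throughput 3921≥392, avg latency 80≤108, memory 131≤421).
K: dominated by A (throughput 3921≥1152, avg latency 80≤113, memory 131≤375).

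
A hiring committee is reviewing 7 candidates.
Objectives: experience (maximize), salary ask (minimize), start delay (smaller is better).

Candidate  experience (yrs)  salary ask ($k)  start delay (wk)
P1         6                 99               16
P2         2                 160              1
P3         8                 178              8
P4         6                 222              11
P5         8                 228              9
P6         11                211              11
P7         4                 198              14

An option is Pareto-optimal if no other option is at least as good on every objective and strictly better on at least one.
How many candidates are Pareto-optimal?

4

P1: not dominated (best salary ask).
P2: not dominated (best start delay).
P3: not dominated.
P4: dominated by P3 (experience 8≥6, salary ask 178≤222, start delay 8≤11).
P5: dominated by P3 (experience 8≥8, salary ask 178≤228, start delay 8≤9).
P6: not dominated (best experience).
P7: dominated by P3 (experience 8≥4, salary ask 178≤198, start delay 8≤14).
Pareto-optimal: P1, P2, P3, P6 → 4.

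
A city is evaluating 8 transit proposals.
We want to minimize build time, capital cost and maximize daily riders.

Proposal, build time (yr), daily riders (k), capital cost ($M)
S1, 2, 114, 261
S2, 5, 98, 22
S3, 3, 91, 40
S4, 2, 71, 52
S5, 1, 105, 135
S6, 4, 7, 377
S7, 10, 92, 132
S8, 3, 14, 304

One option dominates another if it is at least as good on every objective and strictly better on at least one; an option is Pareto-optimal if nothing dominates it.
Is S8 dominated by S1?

S1 vs S8: build time 2≤3, daily riders 114≥14, capital cost 261≤304 — S1 is at least as good on every objective with at least one strict improvement.

Yes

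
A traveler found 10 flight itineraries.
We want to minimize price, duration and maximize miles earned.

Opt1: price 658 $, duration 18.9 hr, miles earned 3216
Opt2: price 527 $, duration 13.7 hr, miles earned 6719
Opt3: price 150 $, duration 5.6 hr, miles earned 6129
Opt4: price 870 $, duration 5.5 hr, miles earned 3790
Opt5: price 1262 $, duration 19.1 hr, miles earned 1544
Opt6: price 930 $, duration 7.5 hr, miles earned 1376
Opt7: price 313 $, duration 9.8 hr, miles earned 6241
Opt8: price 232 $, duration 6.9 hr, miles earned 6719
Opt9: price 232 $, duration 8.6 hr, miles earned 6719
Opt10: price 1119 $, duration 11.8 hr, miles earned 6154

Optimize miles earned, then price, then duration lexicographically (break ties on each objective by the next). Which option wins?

Opt8

First maximize miles earned: best is 6719, kept {Opt2, Opt8, Opt9}.
Then minimize price: best is 232, kept {Opt8, Opt9}.
Then minimize duration: best is 6.9, kept {Opt8}.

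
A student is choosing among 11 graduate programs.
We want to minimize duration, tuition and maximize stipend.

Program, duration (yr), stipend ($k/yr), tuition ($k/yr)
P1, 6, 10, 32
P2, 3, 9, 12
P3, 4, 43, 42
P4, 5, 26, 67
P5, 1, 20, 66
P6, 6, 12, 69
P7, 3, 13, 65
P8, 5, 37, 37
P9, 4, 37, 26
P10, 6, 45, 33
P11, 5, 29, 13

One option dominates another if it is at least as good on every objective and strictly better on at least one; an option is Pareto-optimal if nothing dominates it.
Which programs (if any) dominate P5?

none

P1: worse on duration (6 vs 1).
P2: worse on duration (3 vs 1).
P3: worse on duration (4 vs 1).
P4: worse on duration (5 vs 1).
P6: worse on duration (6 vs 1).
P7: worse on duration (3 vs 1).
P8: worse on duration (5 vs 1).
P9: worse on duration (4 vs 1).
P10: worse on duration (6 vs 1).
P11: worse on duration (5 vs 1).
No option dominates P5.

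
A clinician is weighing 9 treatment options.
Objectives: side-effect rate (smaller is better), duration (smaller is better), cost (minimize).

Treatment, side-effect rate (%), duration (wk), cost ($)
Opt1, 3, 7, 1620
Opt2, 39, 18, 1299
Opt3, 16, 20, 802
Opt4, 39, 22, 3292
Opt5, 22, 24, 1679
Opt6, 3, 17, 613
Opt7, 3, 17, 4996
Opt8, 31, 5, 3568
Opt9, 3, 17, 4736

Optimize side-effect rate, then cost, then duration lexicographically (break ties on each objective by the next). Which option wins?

First minimize side-effect rate: best is 3, kept {Opt1, Opt6, Opt7, Opt9}.
Then minimize cost: best is 613, kept {Opt6}.

Opt6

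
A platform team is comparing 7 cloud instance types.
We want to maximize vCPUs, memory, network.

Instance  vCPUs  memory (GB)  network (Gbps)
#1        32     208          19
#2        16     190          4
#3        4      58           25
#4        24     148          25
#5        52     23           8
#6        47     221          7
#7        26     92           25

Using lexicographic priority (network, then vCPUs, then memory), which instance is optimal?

First maximize network: best is 25, kept {#3, #4, #7}.
Then maximize vCPUs: best is 26, kept {#7}.

#7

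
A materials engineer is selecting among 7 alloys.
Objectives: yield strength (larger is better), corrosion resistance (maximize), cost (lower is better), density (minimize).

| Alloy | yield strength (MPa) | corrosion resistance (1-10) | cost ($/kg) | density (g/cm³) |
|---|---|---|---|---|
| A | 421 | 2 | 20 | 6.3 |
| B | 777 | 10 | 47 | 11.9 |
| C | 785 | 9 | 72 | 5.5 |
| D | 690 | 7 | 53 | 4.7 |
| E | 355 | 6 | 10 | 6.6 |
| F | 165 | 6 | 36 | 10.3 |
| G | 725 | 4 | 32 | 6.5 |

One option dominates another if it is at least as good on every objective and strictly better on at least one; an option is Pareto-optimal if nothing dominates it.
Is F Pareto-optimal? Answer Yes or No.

No

E vs F: yield strength 355≥165, corrosion resistance 6≥6, cost 10≤36, density 6.6≤10.3 — E is at least as good on every objective and strictly better on at least one, so E dominates F.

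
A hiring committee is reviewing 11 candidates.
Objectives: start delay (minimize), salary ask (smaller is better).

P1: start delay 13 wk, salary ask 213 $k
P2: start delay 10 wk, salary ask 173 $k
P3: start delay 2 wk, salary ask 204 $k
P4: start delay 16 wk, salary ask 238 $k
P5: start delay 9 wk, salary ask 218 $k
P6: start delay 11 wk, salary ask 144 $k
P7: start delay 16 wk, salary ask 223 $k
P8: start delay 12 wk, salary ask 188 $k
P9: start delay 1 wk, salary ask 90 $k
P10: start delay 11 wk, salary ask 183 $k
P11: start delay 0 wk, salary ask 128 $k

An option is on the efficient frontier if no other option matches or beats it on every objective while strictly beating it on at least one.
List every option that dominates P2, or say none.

P9, P11

P9: start delay 1≤10, salary ask 90≤173 — dominates P2.
P11: start delay 0≤10, salary ask 128≤173 — dominates P2.
Others (P1, P3, P4, P5, P6, P7, P8, P10) are each worse than P2 on at least one objective.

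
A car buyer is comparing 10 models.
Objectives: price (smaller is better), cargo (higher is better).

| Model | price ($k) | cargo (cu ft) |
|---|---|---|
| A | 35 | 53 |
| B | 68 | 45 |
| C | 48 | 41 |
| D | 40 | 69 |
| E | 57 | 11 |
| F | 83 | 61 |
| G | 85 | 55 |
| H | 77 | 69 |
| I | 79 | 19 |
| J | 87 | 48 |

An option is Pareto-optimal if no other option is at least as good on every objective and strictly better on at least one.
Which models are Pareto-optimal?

A: not dominated (best price).
B: dominated by A (price 35≤68, cargo 53≥45).
C: dominated by A (price 35≤48, cargo 53≥41).
D: not dominated.
E: dominated by A (price 35≤57, cargo 53≥11).
F: dominated by D (price 40≤83, cargo 69≥61).
G: dominated by D (price 40≤85, cargo 69≥55).
H: dominated by D (price 40≤77, cargo 69≥69).
I: dominated by A (price 35≤79, cargo 53≥19).
J: dominated by A (price 35≤87, cargo 53≥48).

A, D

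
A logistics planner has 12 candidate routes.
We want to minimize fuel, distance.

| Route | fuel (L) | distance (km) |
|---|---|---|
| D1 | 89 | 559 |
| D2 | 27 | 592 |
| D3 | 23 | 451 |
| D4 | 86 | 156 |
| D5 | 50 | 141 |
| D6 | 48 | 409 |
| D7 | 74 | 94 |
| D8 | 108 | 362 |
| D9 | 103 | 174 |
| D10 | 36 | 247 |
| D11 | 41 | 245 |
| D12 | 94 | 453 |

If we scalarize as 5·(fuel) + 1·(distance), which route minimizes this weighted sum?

D5

D1: 5·89 + 1·559 = 1004
D2: 5·27 + 1·592 = 727
D3: 5·23 + 1·451 = 566
D4: 5·86 + 1·156 = 586
D5: 5·50 + 1·141 = 391
D6: 5·48 + 1·409 = 649
D7: 5·74 + 1·94 = 464
D8: 5·108 + 1·362 = 902
D9: 5·103 + 1·174 = 689
D10: 5·36 + 1·247 = 427
D11: 5·41 + 1·245 = 450
D12: 5·94 + 1·453 = 923
Lowest: D5 at 391.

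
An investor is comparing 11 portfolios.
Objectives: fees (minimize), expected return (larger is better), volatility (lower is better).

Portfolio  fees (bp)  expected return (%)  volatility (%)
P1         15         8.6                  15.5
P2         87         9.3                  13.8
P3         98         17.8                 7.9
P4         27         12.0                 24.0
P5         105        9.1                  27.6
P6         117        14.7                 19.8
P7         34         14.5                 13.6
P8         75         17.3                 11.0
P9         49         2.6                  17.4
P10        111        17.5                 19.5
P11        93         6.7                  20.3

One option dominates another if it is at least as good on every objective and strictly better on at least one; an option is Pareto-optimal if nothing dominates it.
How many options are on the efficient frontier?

5

P1: not dominated (best fees).
P2: dominated by P7 (fees 34≤87, expected return 14.5≥9.3, volatility 13.6≤13.8).
P3: not dominated (best expected return).
P4: not dominated.
P5: dominated by P2 (fees 87≤105, expected return 9.3≥9.1, volatility 13.8≤27.6).
P6: dominated by P3 (fees 98≤117, expected return 17.8≥14.7, volatility 7.9≤19.8).
P7: not dominated.
P8: not dominated.
P9: dominated by P1 (fees 15≤49, expected return 8.6≥2.6, volatility 15.5≤17.4).
P10: dominated by P3 (fees 98≤111, expected return 17.8≥17.5, volatility 7.9≤19.5).
P11: dominated by P1 (fees 15≤93, expected return 8.6≥6.7, volatility 15.5≤20.3).
Pareto-optimal: P1, P3, P4, P7, P8 → 5.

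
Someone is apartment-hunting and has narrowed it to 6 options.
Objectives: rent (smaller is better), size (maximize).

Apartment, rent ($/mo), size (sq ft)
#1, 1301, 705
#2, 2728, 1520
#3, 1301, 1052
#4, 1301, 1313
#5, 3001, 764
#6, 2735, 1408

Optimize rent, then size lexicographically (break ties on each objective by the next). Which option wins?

#4

First minimize rent: best is 1301, kept {#1, #3, #4}.
Then maximize size: best is 1313, kept {#4}.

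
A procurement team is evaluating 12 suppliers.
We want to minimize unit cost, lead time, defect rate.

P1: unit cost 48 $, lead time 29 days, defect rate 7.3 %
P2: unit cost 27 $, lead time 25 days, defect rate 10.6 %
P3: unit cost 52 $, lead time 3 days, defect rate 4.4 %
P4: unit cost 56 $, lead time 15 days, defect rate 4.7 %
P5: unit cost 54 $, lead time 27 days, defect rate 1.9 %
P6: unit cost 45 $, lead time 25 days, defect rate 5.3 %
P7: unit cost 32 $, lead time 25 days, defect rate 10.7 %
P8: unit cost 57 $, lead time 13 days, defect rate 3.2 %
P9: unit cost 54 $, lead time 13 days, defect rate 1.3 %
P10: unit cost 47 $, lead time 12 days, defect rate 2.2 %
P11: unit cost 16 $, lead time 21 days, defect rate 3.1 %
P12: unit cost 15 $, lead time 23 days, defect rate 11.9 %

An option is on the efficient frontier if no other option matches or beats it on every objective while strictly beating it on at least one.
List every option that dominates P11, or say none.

none

P1: worse on unit cost (48 vs 16).
P2: worse on unit cost (27 vs 16).
P3: worse on unit cost (52 vs 16).
P4: worse on unit cost (56 vs 16).
P5: worse on unit cost (54 vs 16).
P6: worse on unit cost (45 vs 16).
P7: worse on unit cost (32 vs 16).
P8: worse on unit cost (57 vs 16).
P9: worse on unit cost (54 vs 16).
P10: worse on unit cost (47 vs 16).
P12: worse on lead time (23 vs 21).
No option dominates P11.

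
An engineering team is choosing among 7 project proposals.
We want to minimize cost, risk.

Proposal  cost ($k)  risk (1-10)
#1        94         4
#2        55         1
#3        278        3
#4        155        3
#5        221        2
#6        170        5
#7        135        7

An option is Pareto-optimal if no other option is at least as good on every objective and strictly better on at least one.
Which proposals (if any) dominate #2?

#1: worse on cost (94 vs 55).
#3: worse on cost (278 vs 55).
#4: worse on cost (155 vs 55).
#5: worse on cost (221 vs 55).
#6: worse on cost (170 vs 55).
#7: worse on cost (135 vs 55).
No option dominates #2.

none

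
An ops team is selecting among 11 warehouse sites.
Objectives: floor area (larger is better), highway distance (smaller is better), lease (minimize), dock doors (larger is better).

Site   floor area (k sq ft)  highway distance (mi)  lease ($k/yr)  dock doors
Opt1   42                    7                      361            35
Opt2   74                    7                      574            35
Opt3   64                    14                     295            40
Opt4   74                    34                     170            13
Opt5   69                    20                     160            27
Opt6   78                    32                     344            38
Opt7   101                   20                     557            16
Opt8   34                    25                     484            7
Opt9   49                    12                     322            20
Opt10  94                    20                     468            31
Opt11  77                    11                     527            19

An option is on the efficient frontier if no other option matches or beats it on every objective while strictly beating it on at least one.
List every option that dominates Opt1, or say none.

Opt2: worse on lease (574 vs 361).
Opt3: worse on highway distance (14 vs 7).
Opt4: worse on highway distance (34 vs 7).
Opt5: worse on highway distance (20 vs 7).
Opt6: worse on highway distance (32 vs 7).
Opt7: worse on highway distance (20 vs 7).
Opt8: worse on floor area (34 vs 42).
Opt9: worse on highway distance (12 vs 7).
Opt10: worse on highway distance (20 vs 7).
Opt11: worse on highway distance (11 vs 7).
No option dominates Opt1.

none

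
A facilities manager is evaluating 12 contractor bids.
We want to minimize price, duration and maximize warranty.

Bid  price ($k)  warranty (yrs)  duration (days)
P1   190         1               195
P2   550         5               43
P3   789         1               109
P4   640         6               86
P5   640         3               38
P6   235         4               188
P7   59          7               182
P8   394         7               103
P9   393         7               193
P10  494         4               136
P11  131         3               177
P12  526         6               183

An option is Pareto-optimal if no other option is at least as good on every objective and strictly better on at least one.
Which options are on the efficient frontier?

P2, P4, P5, P7, P8, P11

P1: dominated by P7 (price 59≤190, warranty 7≥1, duration 182≤195).
P2: not dominated.
P3: dominated by P2 (price 550≤789, warranty 5≥1, duration 43≤109).
P4: not dominated.
P5: not dominated (best duration).
P6: dominated by P7 (price 59≤235, warranty 7≥4, duration 182≤188).
P7: not dominated (best price).
P8: not dominated.
P9: dominated by P7 (price 59≤393, warranty 7≥7, duration 182≤193).
P10: dominated by P8 (price 394≤494, warranty 7≥4, duration 103≤136).
P11: not dominated.
P12: dominated by P7 (price 59≤526, warranty 7≥6, duration 182≤183).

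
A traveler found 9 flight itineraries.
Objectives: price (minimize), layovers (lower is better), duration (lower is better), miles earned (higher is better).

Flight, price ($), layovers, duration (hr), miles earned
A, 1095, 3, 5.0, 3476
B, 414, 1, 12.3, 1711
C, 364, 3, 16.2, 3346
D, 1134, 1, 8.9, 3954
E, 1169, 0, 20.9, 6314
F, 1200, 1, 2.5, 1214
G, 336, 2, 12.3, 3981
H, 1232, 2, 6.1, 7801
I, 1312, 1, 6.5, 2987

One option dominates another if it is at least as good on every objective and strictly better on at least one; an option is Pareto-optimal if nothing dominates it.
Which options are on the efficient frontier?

A, B, D, E, F, G, H, I

A: not dominated.
B: not dominated.
C: dominated by G (price 336≤364, layovers 2≤3, duration 12.3≤16.2, miles earned 3981≥3346).
D: not dominated.
E: not dominated (best layovers).
F: not dominated (best duration).
G: not dominated (best price).
H: not dominated (best miles earned).
I: not dominated.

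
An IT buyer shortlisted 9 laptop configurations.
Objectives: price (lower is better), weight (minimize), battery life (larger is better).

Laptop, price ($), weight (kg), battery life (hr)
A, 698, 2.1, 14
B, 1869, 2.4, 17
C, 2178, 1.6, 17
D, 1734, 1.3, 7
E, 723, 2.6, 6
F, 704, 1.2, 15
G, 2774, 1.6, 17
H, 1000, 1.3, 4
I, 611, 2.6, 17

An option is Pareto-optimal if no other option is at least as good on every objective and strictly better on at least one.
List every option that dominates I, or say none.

A: worse on price (698 vs 611).
B: worse on price (1869 vs 611).
C: worse on price (2178 vs 611).
D: worse on price (1734 vs 611).
E: worse on price (723 vs 611).
F: worse on price (704 vs 611).
G: worse on price (2774 vs 611).
H: worse on price (1000 vs 611).
No option dominates I.

none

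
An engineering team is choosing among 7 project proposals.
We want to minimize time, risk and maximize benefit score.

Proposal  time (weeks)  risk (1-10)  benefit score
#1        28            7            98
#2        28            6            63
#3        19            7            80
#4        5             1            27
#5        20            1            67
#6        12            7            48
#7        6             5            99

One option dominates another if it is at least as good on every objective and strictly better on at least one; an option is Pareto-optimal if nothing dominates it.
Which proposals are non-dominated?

#1: dominated by #7 (time 6≤28, risk 5≤7, benefit score 99≥98).
#2: dominated by #5 (time 20≤28, risk 1≤6, benefit score 67≥63).
#3: dominated by #7 (time 6≤19, risk 5≤7, benefit score 99≥80).
#4: not dominated (best time).
#5: not dominated.
#6: dominated by #7 (time 6≤12, risk 5≤7, benefit score 99≥48).
#7: not dominated (best benefit score).

#4, #5, #7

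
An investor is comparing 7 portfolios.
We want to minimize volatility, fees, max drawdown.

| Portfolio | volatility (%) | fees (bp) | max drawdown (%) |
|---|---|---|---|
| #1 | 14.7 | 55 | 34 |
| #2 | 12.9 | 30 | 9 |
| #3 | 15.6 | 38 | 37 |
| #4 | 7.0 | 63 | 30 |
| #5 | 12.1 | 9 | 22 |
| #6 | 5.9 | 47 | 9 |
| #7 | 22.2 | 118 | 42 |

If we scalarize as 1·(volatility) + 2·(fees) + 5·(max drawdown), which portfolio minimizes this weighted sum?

#2

#1: 1·14.7 + 2·55 + 5·34 = 294.7
#2: 1·12.9 + 2·30 + 5·9 = 117.9
#3: 1·15.6 + 2·38 + 5·37 = 276.6
#4: 1·7.0 + 2·63 + 5·30 = 283.0
#5: 1·12.1 + 2·9 + 5·22 = 140.1
#6: 1·5.9 + 2·47 + 5·9 = 144.9
#7: 1·22.2 + 2·118 + 5·42 = 468.2
Lowest: #2 at 117.9.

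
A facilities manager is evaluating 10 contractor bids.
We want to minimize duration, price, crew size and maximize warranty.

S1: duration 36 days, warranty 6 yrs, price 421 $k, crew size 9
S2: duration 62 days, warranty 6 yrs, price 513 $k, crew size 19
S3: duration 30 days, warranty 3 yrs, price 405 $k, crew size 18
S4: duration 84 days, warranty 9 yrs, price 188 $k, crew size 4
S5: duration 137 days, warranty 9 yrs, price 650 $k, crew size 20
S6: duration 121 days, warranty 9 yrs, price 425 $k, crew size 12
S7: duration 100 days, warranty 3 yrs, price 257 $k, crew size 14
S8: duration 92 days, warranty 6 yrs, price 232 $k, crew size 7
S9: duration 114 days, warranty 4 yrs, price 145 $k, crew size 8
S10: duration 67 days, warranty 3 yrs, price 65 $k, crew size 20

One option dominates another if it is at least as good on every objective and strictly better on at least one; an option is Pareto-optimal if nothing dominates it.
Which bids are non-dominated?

S1, S3, S4, S9, S10

S1: not dominated.
S2: dominated by S1 (duration 36≤62, warranty 6≥6, price 421≤513, crew size 9≤19).
S3: not dominated (best duration).
S4: not dominated (best crew size).
S5: dominated by S4 (duration 84≤137, warranty 9≥9, price 188≤650, crew size 4≤20).
S6: dominated by S4 (duration 84≤121, warranty 9≥9, price 188≤425, crew size 4≤12).
S7: dominated by S4 (duration 84≤100, warranty 9≥3, price 188≤257, crew size 4≤14).
S8: dominated by S4 (duration 84≤92, warranty 9≥6, price 188≤232, crew size 4≤7).
S9: not dominated.
S10: not dominated (best price).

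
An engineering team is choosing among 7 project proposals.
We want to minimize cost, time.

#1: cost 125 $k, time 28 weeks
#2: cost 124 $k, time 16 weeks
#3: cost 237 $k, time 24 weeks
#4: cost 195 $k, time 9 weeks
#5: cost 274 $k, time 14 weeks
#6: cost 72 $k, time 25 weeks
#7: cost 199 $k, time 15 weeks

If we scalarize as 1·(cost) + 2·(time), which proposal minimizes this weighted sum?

#1: 1·125 + 2·28 = 181
#2: 1·124 + 2·16 = 156
#3: 1·237 + 2·24 = 285
#4: 1·195 + 2·9 = 213
#5: 1·274 + 2·14 = 302
#6: 1·72 + 2·25 = 122
#7: 1·199 + 2·15 = 229
Lowest: #6 at 122.

#6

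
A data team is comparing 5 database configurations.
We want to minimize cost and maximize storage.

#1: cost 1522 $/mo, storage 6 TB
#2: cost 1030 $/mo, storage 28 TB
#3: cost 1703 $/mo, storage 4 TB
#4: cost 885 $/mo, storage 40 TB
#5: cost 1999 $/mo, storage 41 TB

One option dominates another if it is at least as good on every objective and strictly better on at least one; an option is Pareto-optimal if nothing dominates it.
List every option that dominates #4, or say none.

#1: worse on cost (1522 vs 885).
#2: worse on cost (1030 vs 885).
#3: worse on cost (1703 vs 885).
#5: worse on cost (1999 vs 885).
No option dominates #4.

none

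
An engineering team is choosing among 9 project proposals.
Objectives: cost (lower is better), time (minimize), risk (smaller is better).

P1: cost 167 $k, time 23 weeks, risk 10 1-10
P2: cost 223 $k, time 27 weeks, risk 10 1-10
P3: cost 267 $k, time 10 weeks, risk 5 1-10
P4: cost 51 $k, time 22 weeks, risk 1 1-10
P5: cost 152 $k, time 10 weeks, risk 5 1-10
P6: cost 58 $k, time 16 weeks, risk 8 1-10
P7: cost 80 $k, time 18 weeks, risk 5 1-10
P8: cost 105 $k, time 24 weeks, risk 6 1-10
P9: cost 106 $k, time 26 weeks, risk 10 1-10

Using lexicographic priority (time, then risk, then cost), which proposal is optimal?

P5

First minimize time: best is 10, kept {P3, P5}.
Then minimize risk: best is 5, kept {P3, P5}.
Then minimize cost: best is 152, kept {P5}.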